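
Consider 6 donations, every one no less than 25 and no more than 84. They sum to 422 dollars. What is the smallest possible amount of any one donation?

25

To make one donation as small as possible, make the other 5 as large as possible.
The other 5 can take up 5 × 84 = 420 ≥ 422 − 25, so one donation can sit at its floor of 25.
Achievable: one at 25 and the other 5 totalling 397, which fits since 5 × 25 ≤ 397 ≤ 5 × 84.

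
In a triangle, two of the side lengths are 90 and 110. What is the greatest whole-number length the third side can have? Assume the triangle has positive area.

199

The third side must be less than 90 + 110 = 200.
The largest integer below 200 is 199.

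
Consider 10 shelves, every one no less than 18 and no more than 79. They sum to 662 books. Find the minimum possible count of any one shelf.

Minimizing one value means maximizing the remaining 9.
The other 9 can take up 9 × 79 = 711 ≥ 662 − 18, so one shelf can sit at its floor of 18.
Achievable: one at 18 and the other 9 totalling 644, which fits since 9 × 18 ≤ 644 ≤ 9 × 79.

18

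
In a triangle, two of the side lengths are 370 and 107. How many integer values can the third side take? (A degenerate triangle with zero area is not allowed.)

213

The triangle inequality gives |370 − 107| < c < 370 + 107, i.e. 263 < c < 477.
So c can be any integer from 264 to 476: 213 values.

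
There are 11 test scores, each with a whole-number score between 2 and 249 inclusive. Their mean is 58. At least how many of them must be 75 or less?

3

The total is 11 × 58 = 638.
If only k of them are at most 75, the other 11 − k are at least 76, so the total is at least (11 − k)·76 + k·2.
This is ≤ 638, so (11 − k)·76 + 2k ≤ 638, which gives k ≥ 3.
Exactly 3 works: 3 values at 2 and 8 at 76 total 614; raise one of the low values by 24 (still ≤ 75) to hit 638.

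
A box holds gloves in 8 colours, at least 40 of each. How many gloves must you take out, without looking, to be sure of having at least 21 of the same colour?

In the worst case you draw 20 of each of the 8 colours: 8 × 20 = 160.
One more forces 21 of some colour, so 160 + 1 = 161.

161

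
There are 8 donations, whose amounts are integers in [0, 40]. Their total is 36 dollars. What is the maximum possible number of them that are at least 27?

Suppose k of them are at least 27. Those contribute at least 27 each and the other 8 − k at least 0 each.
So the total is at least 27k + 0(8 − k) = 0 + 27k. This must be ≤ 36, giving k ≤ 1.
k = 1 is achieved by 1 value at 27 and 7 at 0, total 27; add 9 to one value (staying below 27) to reach 36.

1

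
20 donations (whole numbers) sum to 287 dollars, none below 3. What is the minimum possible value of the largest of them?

Some value must be at least ⌈287/20⌉ = 15, since 20 × 14 = 280 < 287.
Equality holds with 7 values of 15 and 13 values of 14.

15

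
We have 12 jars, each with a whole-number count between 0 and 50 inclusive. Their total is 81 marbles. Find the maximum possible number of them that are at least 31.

With k values at 31 or above and the rest at least 0, the sum is at least 0 + 31k.
Since the sum is 81, we need 31k ≤ 81, i.e. k ≤ 2.
k = 2 is achieved by 2 values at 31 and 10 at 0, total 62; add 19 to one value (staying below 31) to reach 81.

2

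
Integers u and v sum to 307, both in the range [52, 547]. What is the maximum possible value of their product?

uv = u(307 − u) is maximized when u is as near 307/2 as the bounds allow.
Taking u = 153 and v = 154 (both in [52, 547]) gives uv = 23562.

23562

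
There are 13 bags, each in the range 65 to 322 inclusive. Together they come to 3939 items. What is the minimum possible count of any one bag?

75

To make one bag as small as possible, make the other 12 as large as possible.
The other 12 contribute at most 12 × 322 = 3864, leaving at least 3939 − 3864 = 75.
Since 75 ≥ 65, this is achievable: one at 75 and 12 at 322.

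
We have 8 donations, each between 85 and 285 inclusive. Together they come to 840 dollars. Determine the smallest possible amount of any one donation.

To make one donation as small as possible, make the other 7 as large as possible.
The other 7 can take up 7 × 285 = 1995 ≥ 840 − 85, so one donation can sit at its floor of 85.
Achievable: one at 85 and the other 7 totalling 755, which fits since 7 × 85 ≤ 755 ≤ 7 × 285.

85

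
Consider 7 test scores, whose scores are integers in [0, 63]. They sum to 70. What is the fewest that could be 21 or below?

Let j be the number exceeding 21. Then the total is ≥ 22·j + 0·(7 − j) = 0 + 22j.
So 22j ≤ 70 and j ≤ 3; hence at least 7 − 3 = 4 are ≤ 21.
Exactly 4 works: 4 values at 0 and 3 at 22 total 66; raise one of the low values by 4 (still ≤ 21) to hit 70.

4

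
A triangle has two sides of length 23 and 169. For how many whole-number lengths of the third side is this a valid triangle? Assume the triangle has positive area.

45

The triangle inequality gives |23 − 169| < c < 23 + 169, i.e. 146 < c < 192.
So c can be any integer from 147 to 191: 45 values.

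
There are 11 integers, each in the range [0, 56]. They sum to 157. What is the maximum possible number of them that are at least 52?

3

If k of the values are ≥ 52, the total is ≥ 52k + 0(11 − k).
Setting 52k + 0(11 − k) ≤ 157 gives 52k ≤ 157, so k ≤ 3.
k = 3 is achieved by 3 values at 52 and 8 at 0, total 156; add 1 to one value (staying below 52) to reach 157.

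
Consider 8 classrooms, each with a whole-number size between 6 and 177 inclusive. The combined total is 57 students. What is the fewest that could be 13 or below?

7

Each value above 13 is at least 14, contributing at least 14 − 6 = 8 above the floor 6.
The sum exceeds the floor total 48 by 9, so at most ⌊9/8⌋ = 1 exceed 13, and at least 7 are ≤ 13.
Exactly 7 works: 7 values at 6 and 1 at 14 total 56; raise one of the low values by 1 (still ≤ 13) to hit 57.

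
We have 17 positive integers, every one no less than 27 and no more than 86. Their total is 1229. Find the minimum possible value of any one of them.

27

To make one integer as small as possible, make the other 16 as large as possible.
The other 16 can take up 16 × 86 = 1376 ≥ 1229 − 27, so one integer can sit at its floor of 27.
Achievable: one at 27 and the other 16 totalling 1202, which fits since 16 × 27 ≤ 1202 ≤ 16 × 86.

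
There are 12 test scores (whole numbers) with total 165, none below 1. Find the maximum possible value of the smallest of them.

13

The average is 165/12 < 14, so some value is ≤ 13.
Equality holds with 3 values of 13 and 9 values of 14.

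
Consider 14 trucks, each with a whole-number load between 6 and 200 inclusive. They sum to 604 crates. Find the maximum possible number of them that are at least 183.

Suppose k of them are at least 183. Those contribute at least 183 each and the other 14 − k at least 6 each.
So the total is at least 183k + 6(14 − k) = 84 + 177k. This must be ≤ 604, giving k ≤ 2.
k = 2 is achieved by 2 values at 183 and 12 at 6, total 438; add 166 to one value (staying below 183) to reach 604.

2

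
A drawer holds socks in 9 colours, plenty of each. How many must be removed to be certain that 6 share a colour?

46

In the worst case you draw 5 of each of the 9 colours: 9 × 5 = 45.
One more forces 6 of some colour, so 45 + 1 = 46.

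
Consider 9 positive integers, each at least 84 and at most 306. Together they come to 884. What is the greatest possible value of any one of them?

To make one integer as large as possible, make the other 8 as small as possible.
The other 8 contribute at least 8 × 84 = 672, leaving at most 884 − 672 = 212.
Since 212 ≤ 306, this is achievable: one at 212 and 8 at 84.

212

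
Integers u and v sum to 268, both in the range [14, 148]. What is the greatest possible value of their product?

With u + v fixed, uv peaks when the two are closest together.
Taking u = 134 and v = 134 (both in [14, 148]) gives uv = 17956.

17956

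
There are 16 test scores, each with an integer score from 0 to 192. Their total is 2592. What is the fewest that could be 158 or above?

Each value short of 158 is at most 157, costing at least 192 − 157 = 35 against the maximum total of 3072.
We can afford to lose at most 3072 − 2592 = 480, so at most ⌊480/35⌋ = 13 fall short, and at least 3 are ≥ 158.
Exactly 3 works: 3 values at 192 and 13 at 157 total 2617; lower one of the high values by 25 (still ≥ 158) to hit 2592.

3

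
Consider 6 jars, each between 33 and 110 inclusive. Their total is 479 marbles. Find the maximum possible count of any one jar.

Maximizing one value means minimizing the remaining 5.
The other 5 contribute at least 5 × 33 = 165, leaving at most 479 − 165 = 314.
But each jar is capped at 110, so the maximum is 110.
Achievable: one at 110 and the other 5 totalling 369, which fits since 5 × 33 ≤ 369 ≤ 5 × 110.

110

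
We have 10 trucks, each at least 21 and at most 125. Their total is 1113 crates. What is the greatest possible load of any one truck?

125

To make one truck as large as possible, make the other 9 as small as possible.
The other 9 contribute at least 9 × 21 = 189, leaving at most 1113 − 189 = 924.
But each truck is capped at 125, so the maximum is 125.
Achievable: one at 125 and the other 9 totalling 988, which fits since 9 × 21 ≤ 988 ≤ 9 × 125.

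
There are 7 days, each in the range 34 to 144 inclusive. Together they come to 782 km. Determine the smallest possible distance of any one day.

34

Minimizing one value means maximizing the remaining 6.
The other 6 can take up 6 × 144 = 864 ≥ 782 − 34, so one day can sit at its floor of 34.
Achievable: one at 34 and the other 6 totalling 748, which fits since 6 × 34 ≤ 748 ≤ 6 × 144.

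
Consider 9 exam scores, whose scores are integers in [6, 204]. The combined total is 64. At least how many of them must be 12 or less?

8

Let j be the number exceeding 12. Then the total is ≥ 13·j + 6·(9 − j) = 54 + 7j.
So 7j ≤ 10 and j ≤ 1; hence at least 9 − 1 = 8 are ≤ 12.
Exactly 8 works: 8 values at 6 and 1 at 13 total 61; raise one of the low values by 3 (still ≤ 12) to hit 64.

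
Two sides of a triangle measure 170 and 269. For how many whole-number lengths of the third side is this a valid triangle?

339

The triangle inequality gives |170 − 269| < c < 170 + 269, i.e. 99 < c < 439.
So c can be any integer from 100 to 438: 339 values.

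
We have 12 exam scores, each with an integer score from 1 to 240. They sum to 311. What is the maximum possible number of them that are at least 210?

1

Suppose k of them are at least 210. Those contribute at least 210 each and the other 12 − k at least 1 each.
So the total is at least 210k + 1(12 − k) = 12 + 209k. This must be ≤ 311, giving k ≤ 1.
k = 1 is achieved by 1 value at 210 and 11 at 1, total 221; add 90 to one value (staying below 210) to reach 311.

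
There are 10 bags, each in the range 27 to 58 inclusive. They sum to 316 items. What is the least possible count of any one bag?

Minimizing one value means maximizing the remaining 9.
The other 9 can take up 9 × 58 = 522 ≥ 316 − 27, so one bag can sit at its floor of 27.
Achievable: one at 27 and the other 9 totalling 289, which fits since 9 × 27 ≤ 289 ≤ 9 × 58.

27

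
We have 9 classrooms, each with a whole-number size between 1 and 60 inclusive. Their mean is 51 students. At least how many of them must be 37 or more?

The total is 9 × 51 = 459.
If only k of them are at least 37, the other 9 − k are at most 36, so the total is at most k·60 + (9 − k)·36.
This must reach 459, so k·60 + (9 − k)·36 ≥ 459, giving k ≥ 6.
Exactly 6 works: 6 values at 60 and 3 at 36 total 468; lower one of the high values by 9 (still ≥ 37) to hit 459.

6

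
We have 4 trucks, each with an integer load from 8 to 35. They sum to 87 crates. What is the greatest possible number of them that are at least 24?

3

With k values at 24 or above and the rest at least 8, the sum is at least 32 + 16k.
Since the sum is 87, we need 16k ≤ 55, i.e. k ≤ 3.
k = 3 is achieved by 3 values at 24 and 1 at 8, total 80; add 7 to one value (staying below 24) to reach 87.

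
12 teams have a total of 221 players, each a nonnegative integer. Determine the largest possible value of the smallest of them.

18

If every one of the 12 were at least 19, the total would be at least 12 × 19 = 228 > 221.
Equality holds with 7 values of 18 and 5 values of 19.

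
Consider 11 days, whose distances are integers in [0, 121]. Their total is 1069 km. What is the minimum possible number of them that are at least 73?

Each value short of 73 is at most 72, costing at least 121 − 72 = 49 against the maximum total of 1331.
We can afford to lose at most 1331 − 1069 = 262, so at most ⌊262/49⌋ = 5 fall short, and at least 6 are ≥ 73.
Exactly 6 works: 6 values at 121 and 5 at 72 total 1086; lower one of the high values by 17 (still ≥ 73) to hit 1069.

6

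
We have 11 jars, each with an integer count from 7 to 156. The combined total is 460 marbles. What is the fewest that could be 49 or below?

Each value above 49 is at least 50, contributing at least 50 − 7 = 43 above the floor 7.
The sum exceeds the floor total 77 by 383, so at most ⌊383/43⌋ = 8 exceed 49, and at least 3 are ≤ 49.
Exactly 3 works: 3 values at 7 and 8 at 50 total 421; raise one of the low values by 39 (still ≤ 49) to hit 460.

3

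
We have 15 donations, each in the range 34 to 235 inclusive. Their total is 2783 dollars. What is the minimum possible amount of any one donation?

Minimizing one value means maximizing the remaining 14.
The other 14 can take up 14 × 235 = 3290 ≥ 2783 − 34, so one donation can sit at its floor of 34.
Achievable: one at 34 and the other 14 totalling 2749, which fits since 14 × 34 ≤ 2749 ≤ 14 × 235.

34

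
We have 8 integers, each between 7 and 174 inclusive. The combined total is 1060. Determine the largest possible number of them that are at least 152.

If k of the values are ≥ 152, the total is ≥ 152k + 7(8 − k).
Setting 152k + 7(8 − k) ≤ 1060 gives 145k ≤ 1004, so k ≤ 6.
k = 6 is achieved by 6 values at 152 and 2 at 7, total 926; add 134 to one value (staying below 152) to reach 1060.

6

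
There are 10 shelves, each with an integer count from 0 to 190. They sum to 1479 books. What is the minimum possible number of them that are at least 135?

3

Suppose at most 10 − j of them reach 135; then j values are ≤ 134 and the rest ≤ 190.
The total is then ≤ 134·j + 190·(10 − j) = 1900 − 56j. For this to be ≥ 1479 we need j ≤ 7, so at least 10 − 7 = 3 must reach 135.
Exactly 3 works: 3 values at 190 and 7 at 134 total 1508; lower one of the high values by 29 (still ≥ 135) to hit 1479.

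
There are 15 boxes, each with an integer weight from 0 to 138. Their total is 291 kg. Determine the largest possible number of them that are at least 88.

3

If k of the values are ≥ 88, the total is ≥ 88k + 0(15 − k).
Setting 88k + 0(15 − k) ≤ 291 gives 88k ≤ 291, so k ≤ 3.
k = 3 is achieved by 3 values at 88 and 12 at 0, total 264; add 27 to one value (staying below 88) to reach 291.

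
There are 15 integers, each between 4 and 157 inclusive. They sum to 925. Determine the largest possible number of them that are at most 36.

11

Suppose k of them are at most 36. Those contribute at most 36 each and the rest at most 157 each.
So the total is at most 36k + 157(15 − k) = 2355 − 121k. This must still be ≥ 925, so k ≤ 11.
k = 11 is achieved by 11 values at 36 and 4 at 157, total 1024; lower one of the 157's by 99 (still > 36) to reach 925.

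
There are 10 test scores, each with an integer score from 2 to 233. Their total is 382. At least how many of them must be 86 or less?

6

Let j be the number exceeding 86. Then the total is ≥ 87·j + 2·(10 − j) = 20 + 85j.
So 85j ≤ 362 and j ≤ 4; hence at least 10 − 4 = 6 are ≤ 86.
Exactly 6 works: 6 values at 2 and 4 at 87 total 360; raise one of the low values by 22 (still ≤ 86) to hit 382.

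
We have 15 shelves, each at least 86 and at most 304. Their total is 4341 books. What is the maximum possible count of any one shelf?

Maximizing one value means minimizing the remaining 14.
The other 14 contribute at least 14 × 86 = 1204, leaving at most 4341 − 1204 = 3137.
But each shelf is capped at 304, so the maximum is 304.
Achievable: one at 304 and the other 14 totalling 4037, which fits since 14 × 86 ≤ 4037 ≤ 14 × 304.

304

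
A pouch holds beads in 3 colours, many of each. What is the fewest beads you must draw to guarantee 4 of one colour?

10

In the worst case you draw 3 of each of the 3 colours: 3 × 3 = 9.
One more forces 4 of some colour, so 9 + 1 = 10.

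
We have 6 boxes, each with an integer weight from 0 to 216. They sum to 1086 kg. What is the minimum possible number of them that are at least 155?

Suppose at most 6 − j of them reach 155; then j values are ≤ 154 and the rest ≤ 216.
The total is then ≤ 154·j + 216·(6 − j) = 1296 − 62j. For this to be ≥ 1086 we need j ≤ 3, so at least 6 − 3 = 3 must reach 155.
Exactly 3 works: 3 values at 216 and 3 at 154 total 1110; lower one of the high values by 24 (still ≥ 155) to hit 1086.

3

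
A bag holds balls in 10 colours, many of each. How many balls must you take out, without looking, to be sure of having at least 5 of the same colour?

41

You could draw 4 of every colour without reaching 5 of any — 40 in all.
One more forces 5 of some colour, so 40 + 1 = 41.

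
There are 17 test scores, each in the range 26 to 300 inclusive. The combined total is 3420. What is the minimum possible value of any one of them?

To make one score as small as possible, make the other 16 as large as possible.
The other 16 can take up 16 × 300 = 4800 ≥ 3420 − 26, so one score can sit at its floor of 26.
Achievable: one at 26 and the other 16 totalling 3394, which fits since 16 × 26 ≤ 3394 ≤ 16 × 300.

26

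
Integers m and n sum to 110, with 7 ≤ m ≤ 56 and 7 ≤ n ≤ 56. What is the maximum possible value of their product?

3025

For a fixed sum, the product mn is largest when m and n are as close as possible.
Taking m = 55 and n = 55 (both in [7, 56]) gives mn = 3025.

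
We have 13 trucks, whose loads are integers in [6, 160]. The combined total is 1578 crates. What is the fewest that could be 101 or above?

Each value short of 101 is at most 100, costing at least 160 − 100 = 60 against the maximum total of 2080.
We can afford to lose at most 2080 − 1578 = 502, so at most ⌊502/60⌋ = 8 fall short, and at least 5 are ≥ 101.
Exactly 5 works: 5 values at 160 and 8 at 100 total 1600; lower one of the high values by 22 (still ≥ 101) to hit 1578.

5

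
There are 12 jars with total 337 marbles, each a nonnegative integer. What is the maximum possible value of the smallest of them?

28

If every one of the 12 were at least 29, the total would be at least 12 × 29 = 348 > 337.
Equality holds with 11 values of 28 and 1 value of 29.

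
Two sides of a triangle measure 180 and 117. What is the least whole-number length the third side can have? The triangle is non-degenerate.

The third side must exceed |180 − 117| = 63.
The smallest integer above 63 is 64.

64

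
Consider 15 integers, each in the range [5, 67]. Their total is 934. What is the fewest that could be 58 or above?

Each value short of 58 is at most 57, costing at least 67 − 57 = 10 against the maximum total of 1005.
We can afford to lose at most 1005 − 934 = 71, so at most ⌊71/10⌋ = 7 fall short, and at least 8 are ≥ 58.
Exactly 8 works: 8 values at 67 and 7 at 57 total 935; lower one of the high values by 1 (still ≥ 58) to hit 934.

8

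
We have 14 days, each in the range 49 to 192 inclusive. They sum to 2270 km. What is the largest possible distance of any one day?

192

To make one day as large as possible, make the other 13 as small as possible.
The other 13 contribute at least 13 × 49 = 637, leaving at most 2270 − 637 = 1633.
But each day is capped at 192, so the maximum is 192.
Achievable: one at 192 and the other 13 totalling 2078, which fits since 13 × 49 ≤ 2078 ≤ 13 × 192.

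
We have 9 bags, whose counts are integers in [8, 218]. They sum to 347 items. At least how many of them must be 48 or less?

Let j be the number exceeding 48. Then the total is ≥ 49·j + 8·(9 − j) = 72 + 41j.
So 41j ≤ 275 and j ≤ 6; hence at least 9 − 6 = 3 are ≤ 48.
Exactly 3 works: 3 values at 8 and 6 at 49 total 318; raise one of the low values by 29 (still ≤ 48) to hit 347.

3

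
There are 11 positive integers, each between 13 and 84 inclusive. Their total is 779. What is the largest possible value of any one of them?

Maximizing one value means minimizing the remaining 10.
The other 10 contribute at least 10 × 13 = 130, leaving at most 779 − 130 = 649.
But each integer is capped at 84, so the maximum is 84.
Achievable: one at 84 and the other 10 totalling 695, which fits since 10 × 13 ≤ 695 ≤ 10 × 84.

84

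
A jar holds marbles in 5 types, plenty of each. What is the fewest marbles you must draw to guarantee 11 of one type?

You could draw 10 of every type without reaching 11 of any — 50 in all.
One more forces 11 of some type, so 50 + 1 = 51.

51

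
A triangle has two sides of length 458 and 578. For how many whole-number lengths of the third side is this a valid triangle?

The triangle inequality gives |458 − 578| < c < 458 + 578, i.e. 120 < c < 1036.
So c can be any integer from 121 to 1035: 915 values.

915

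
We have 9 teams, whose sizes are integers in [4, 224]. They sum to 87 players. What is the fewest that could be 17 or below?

Each value above 17 is at least 18, contributing at least 18 − 4 = 14 above the floor 4.
The sum exceeds the floor total 36 by 51, so at most ⌊51/14⌋ = 3 exceed 17, and at least 6 are ≤ 17.
Exactly 6 works: 6 values at 4 and 3 at 18 total 78; raise one of the low values by 9 (still ≤ 17) to hit 87.

6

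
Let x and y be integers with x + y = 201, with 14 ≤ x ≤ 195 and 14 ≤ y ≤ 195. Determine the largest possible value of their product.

With x + y fixed, xy peaks when the two are closest together.
Taking x = 100 and y = 101 (both in [14, 195]) gives xy = 10100.

10100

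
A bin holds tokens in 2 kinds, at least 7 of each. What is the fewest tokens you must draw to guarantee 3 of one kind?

5

In the worst case you draw 2 of each of the 2 kinds: 2 × 2 = 4.
One more forces 3 of some kind, so 4 + 1 = 5.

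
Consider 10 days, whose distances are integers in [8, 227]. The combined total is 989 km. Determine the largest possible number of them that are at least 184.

Suppose k of them are at least 184. Those contribute at least 184 each and the other 10 − k at least 8 each.
So the total is at least 184k + 8(10 − k) = 80 + 176k. This must be ≤ 989, giving k ≤ 5.
k = 5 is achieved by 5 values at 184 and 5 at 8, total 960; add 29 to one value (staying below 184) to reach 989.

5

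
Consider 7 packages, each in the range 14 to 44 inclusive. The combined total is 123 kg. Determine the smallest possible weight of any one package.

14

To make one package as small as possible, make the other 6 as large as possible.
The other 6 can take up 6 × 44 = 264 ≥ 123 − 14, so one package can sit at its floor of 14.
Achievable: one at 14 and the other 6 totalling 109, which fits since 6 × 14 ≤ 109 ≤ 6 × 44.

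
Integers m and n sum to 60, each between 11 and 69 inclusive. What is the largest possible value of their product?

With m + n fixed, mn peaks when the two are closest together.
Taking m = 30 and n = 30 (both in [11, 69]) gives mn = 900.

900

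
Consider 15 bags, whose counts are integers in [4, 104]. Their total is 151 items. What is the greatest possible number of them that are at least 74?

If k of the values are ≥ 74, the total is ≥ 74k + 4(15 − k).
Setting 74k + 4(15 − k) ≤ 151 gives 70k ≤ 91, so k ≤ 1.
k = 1 is achieved by 1 value at 74 and 14 at 4, total 130; add 21 to one value (staying below 74) to reach 151.

1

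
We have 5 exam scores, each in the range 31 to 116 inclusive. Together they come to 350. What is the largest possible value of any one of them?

To make one score as large as possible, make the other 4 as small as possible.
The other 4 contribute at least 4 × 31 = 124, leaving at most 350 − 124 = 226.
But each score is capped at 116, so the maximum is 116.
Achievable: one at 116 and the other 4 totalling 234, which fits since 4 × 31 ≤ 234 ≤ 4 × 116.

116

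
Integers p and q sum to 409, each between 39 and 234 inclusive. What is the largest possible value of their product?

With p + q fixed, pq peaks when the two are closest together.
Taking p = 204 and q = 205 (both in [39, 234]) gives pq = 41820.

41820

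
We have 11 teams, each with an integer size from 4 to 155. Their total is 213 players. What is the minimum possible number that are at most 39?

Let j be the number exceeding 39. Then the total is ≥ 40·j + 4·(11 − j) = 44 + 36j.
So 36j ≤ 169 and j ≤ 4; hence at least 11 − 4 = 7 are ≤ 39.
Exactly 7 works: 7 values at 4 and 4 at 40 total 188; raise one of the low values by 25 (still ≤ 39) to hit 213.

7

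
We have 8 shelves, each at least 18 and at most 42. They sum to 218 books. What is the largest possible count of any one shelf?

42

Maximizing one value means minimizing the remaining 7.
The other 7 contribute at least 7 × 18 = 126, leaving at most 218 − 126 = 92.
But each shelf is capped at 42, so the maximum is 42.
Achievable: one at 42 and the other 7 totalling 176, which fits since 7 × 18 ≤ 176 ≤ 7 × 42.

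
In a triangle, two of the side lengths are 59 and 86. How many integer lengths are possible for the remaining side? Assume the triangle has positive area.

117

The triangle inequality gives |59 − 86| < c < 59 + 86, i.e. 27 < c < 145.
So c can be any integer from 28 to 144: 117 values.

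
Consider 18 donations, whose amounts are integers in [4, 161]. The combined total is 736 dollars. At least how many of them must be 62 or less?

Each value above 62 is at least 63, contributing at least 63 − 4 = 59 above the floor 4.
The sum exceeds the floor total 72 by 664, so at most ⌊664/59⌋ = 11 exceed 62, and at least 7 are ≤ 62.
Exactly 7 works: 7 values at 4 and 11 at 63 total 721; raise one of the low values by 15 (still ≤ 62) to hit 736.

7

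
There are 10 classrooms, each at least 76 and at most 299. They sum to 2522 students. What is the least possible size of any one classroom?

Minimizing one value means maximizing the remaining 9.
The other 9 can take up 9 × 299 = 2691 ≥ 2522 − 76, so one classroom can sit at its floor of 76.
Achievable: one at 76 and the other 9 totalling 2446, which fits since 9 × 76 ≤ 2446 ≤ 9 × 299.

76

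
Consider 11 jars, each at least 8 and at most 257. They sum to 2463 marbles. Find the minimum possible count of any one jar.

8

To make one jar as small as possible, make the other 10 as large as possible.
The other 10 can take up 10 × 257 = 2570 ≥ 2463 − 8, so one jar can sit at its floor of 8.
Achievable: one at 8 and the other 10 totalling 2455, which fits since 10 × 8 ≤ 2455 ≤ 10 × 257.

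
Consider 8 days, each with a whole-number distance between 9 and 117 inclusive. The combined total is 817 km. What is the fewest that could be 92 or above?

4

Each value short of 92 is at most 91, costing at least 117 − 91 = 26 against the maximum total of 936.
We can afford to lose at most 936 − 817 = 119, so at most ⌊119/26⌋ = 4 fall short, and at least 4 are ≥ 92.
Exactly 4 works: 4 values at 117 and 4 at 91 total 832; lower one of the high values by 15 (still ≥ 92) to hit 817.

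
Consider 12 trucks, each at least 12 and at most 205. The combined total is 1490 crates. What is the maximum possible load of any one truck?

205

Maximizing one value means minimizing the remaining 11.
The other 11 contribute at least 11 × 12 = 132, leaving at most 1490 − 132 = 1358.
But each truck is capped at 205, so the maximum is 205.
Achievable: one at 205 and the other 11 totalling 1285, which fits since 11 × 12 ≤ 1285 ≤ 11 × 205.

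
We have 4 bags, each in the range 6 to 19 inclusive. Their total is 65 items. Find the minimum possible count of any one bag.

To make one bag as small as possible, make the other 3 as large as possible.
The other 3 contribute at most 3 × 19 = 57, leaving at least 65 − 57 = 8.
Since 8 ≥ 6, this is achievable: one at 8 and 3 at 19.

8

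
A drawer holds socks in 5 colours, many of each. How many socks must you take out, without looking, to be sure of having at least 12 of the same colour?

In the worst case you draw 11 of each of the 5 colours: 5 × 11 = 55.
One more forces 12 of some colour, so 55 + 1 = 56.

56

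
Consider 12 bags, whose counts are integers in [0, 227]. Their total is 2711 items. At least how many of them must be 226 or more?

6

Each value short of 226 is at most 225, costing at least 227 − 225 = 2 against the maximum total of 2724.
We can afford to lose at most 2724 − 2711 = 13, so at most ⌊13/2⌋ = 6 fall short, and at least 6 are ≥ 226.
Exactly 6 works: 6 values at 227 and 6 at 225 total 2712; lower one of the high values by 1 (still ≥ 226) to hit 2711.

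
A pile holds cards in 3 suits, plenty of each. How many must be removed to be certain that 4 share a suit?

You could draw 3 of every suit without reaching 4 of any — 9 in all.
One more forces 4 of some suit, so 9 + 1 = 10.

10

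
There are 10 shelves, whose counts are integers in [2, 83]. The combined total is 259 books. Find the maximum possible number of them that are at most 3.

Each value at 3 or below falls at least 83 − 3 = 80 short of the ceiling 83.
The ceiling total is 10 × 83 = 830, and we need 259, so at most ⌊(830 − 259)/80⌋ = 7 can be that low.
k = 7 is achieved by 7 values at 3 and 3 at 83, total 270; lower one of the 83's by 11 (still > 3) to reach 259.

7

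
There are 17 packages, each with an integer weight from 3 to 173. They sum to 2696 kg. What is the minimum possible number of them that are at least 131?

If only k of them are at least 131, the other 17 − k are at most 130, so the total is at most k·173 + (17 − k)·130.
This must reach 2696, so k·173 + (17 − k)·130 ≥ 2696, giving k ≥ 12.
Exactly 12 works: 12 values at 173 and 5 at 130 total 2726; lower one of the high values by 30 (still ≥ 131) to hit 2696.

12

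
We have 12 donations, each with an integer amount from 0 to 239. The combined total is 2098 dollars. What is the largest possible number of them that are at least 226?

9

If k of the values are ≥ 226, the total is ≥ 226k + 0(12 − k).
Setting 226k + 0(12 − k) ≤ 2098 gives 226k ≤ 2098, so k ≤ 9.
k = 9 is achieved by 9 values at 226 and 3 at 0, total 2034; add 64 to one value (staying below 226) to reach 2098.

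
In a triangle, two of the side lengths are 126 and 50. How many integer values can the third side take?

The triangle inequality gives |126 − 50| < c < 126 + 50, i.e. 76 < c < 176.
So c can be any integer from 77 to 175: 99 values.

99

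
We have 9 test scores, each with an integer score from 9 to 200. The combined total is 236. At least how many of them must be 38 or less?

4

Each value above 38 is at least 39, contributing at least 39 − 9 = 30 above the floor 9.
The sum exceeds the floor total 81 by 155, so at most ⌊155/30⌋ = 5 exceed 38, and at least 4 are ≤ 38.
Exactly 4 works: 4 values at 9 and 5 at 39 total 231; raise one of the low values by 5 (still ≤ 38) to hit 236.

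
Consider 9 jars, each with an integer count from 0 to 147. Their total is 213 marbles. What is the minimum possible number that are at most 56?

6

Each value above 56 is at least 57, contributing at least 57 − 0 = 57 above the floor 0.
The sum exceeds the floor total 0 by 213, so at most ⌊213/57⌋ = 3 exceed 56, and at least 6 are ≤ 56.
Exactly 6 works: 6 values at 0 and 3 at 57 total 171; raise one of the low values by 42 (still ≤ 56) to hit 213.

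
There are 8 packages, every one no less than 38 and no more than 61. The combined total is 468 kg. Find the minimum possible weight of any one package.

To make one package as small as possible, make the other 7 as large as possible.
The other 7 contribute at most 7 × 61 = 427, leaving at least 468 − 427 = 41.
Since 41 ≥ 38, this is achievable: one at 41 and 7 at 61.

41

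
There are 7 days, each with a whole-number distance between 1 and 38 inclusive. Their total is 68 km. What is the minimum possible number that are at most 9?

If only k of them are at most 9, the other 7 − k are at least 10, so the total is at least (7 − k)·10 + k·1.
This is ≤ 68, so (7 − k)·10 + 1k ≤ 68, which gives k ≥ 1.
Exactly 1 works: 1 value at 1 and 6 at 10 total 61; raise one of the low values by 7 (still ≤ 9) to hit 68.

1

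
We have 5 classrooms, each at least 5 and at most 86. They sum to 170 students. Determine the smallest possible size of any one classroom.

5

To make one classroom as small as possible, make the other 4 as large as possible.
The other 4 can take up 4 × 86 = 344 ≥ 170 − 5, so one classroom can sit at its floor of 5.
Achievable: one at 5 and the other 4 totalling 165, which fits since 4 × 5 ≤ 165 ≤ 4 × 86.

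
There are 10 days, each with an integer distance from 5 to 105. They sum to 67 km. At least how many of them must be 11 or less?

If only k of them are at most 11, the other 10 − k are at least 12, so the total is at least (10 − k)·12 + k·5.
This is ≤ 67, so (10 − k)·12 + 5k ≤ 67, which gives k ≥ 8.
Exactly 8 works: 8 values at 5 and 2 at 12 total 64; raise one of the low values by 3 (still ≤ 11) to hit 67.

8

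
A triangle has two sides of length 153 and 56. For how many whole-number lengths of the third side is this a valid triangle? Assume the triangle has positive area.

111

The triangle inequality gives |153 − 56| < c < 153 + 56, i.e. 97 < c < 209.
So c can be any integer from 98 to 208: 111 values.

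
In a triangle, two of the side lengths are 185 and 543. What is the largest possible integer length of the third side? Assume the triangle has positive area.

727

The third side must be less than 185 + 543 = 728.
The largest integer below 728 is 727.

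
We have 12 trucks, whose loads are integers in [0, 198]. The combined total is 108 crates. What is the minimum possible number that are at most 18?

Let j be the number exceeding 18. Then the total is ≥ 19·j + 0·(12 − j) = 0 + 19j.
So 19j ≤ 108 and j ≤ 5; hence at least 12 − 5 = 7 are ≤ 18.
Exactly 7 works: 7 values at 0 and 5 at 19 total 95; raise one of the low values by 13 (still ≤ 18) to hit 108.

7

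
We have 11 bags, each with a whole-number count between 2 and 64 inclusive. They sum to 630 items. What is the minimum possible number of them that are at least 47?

Suppose at most 11 − j of them reach 47; then j values are ≤ 46 and the rest ≤ 64.
The total is then ≤ 46·j + 64·(11 − j) = 704 − 18j. For this to be ≥ 630 we need j ≤ 4, so at least 11 − 4 = 7 must reach 47.
Exactly 7 works: 7 values at 64 and 4 at 46 total 632; lower one of the high values by 2 (still ≥ 47) to hit 630.

7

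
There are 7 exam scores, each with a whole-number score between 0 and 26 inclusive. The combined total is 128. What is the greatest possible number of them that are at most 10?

3

Suppose k of them are at most 10. Those contribute at most 10 each and the rest at most 26 each.
So the total is at most 10k + 26(7 − k) = 182 − 16k. This must still be ≥ 128, so k ≤ 3.
k = 3 is achieved by 3 values at 10 and 4 at 26, total 134; lower one of the 26's by 6 (still > 10) to reach 128.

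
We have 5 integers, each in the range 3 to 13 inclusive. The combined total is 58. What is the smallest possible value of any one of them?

6

Minimizing one value means maximizing the remaining 4.
The other 4 contribute at most 4 × 13 = 52, leaving at least 58 − 52 = 6.
Since 6 ≥ 3, this is achievable: one at 6 and 4 at 13.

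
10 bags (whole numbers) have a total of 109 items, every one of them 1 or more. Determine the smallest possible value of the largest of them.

11

The 10 values sum to 109, so their maximum is at least ⌈109/10⌉ = 11.
Achievable: 9 of them at 11 and 1 at 10 total 109.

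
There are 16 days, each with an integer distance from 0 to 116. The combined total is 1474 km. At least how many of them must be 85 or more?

5

Suppose at most 16 − j of them reach 85; then j values are ≤ 84 and the rest ≤ 116.
The total is then ≤ 84·j + 116·(16 − j) = 1856 − 32j. For this to be ≥ 1474 we need j ≤ 11, so at least 16 − 11 = 5 must reach 85.
Exactly 5 works: 5 values at 116 and 11 at 84 total 1504; lower one of the high values by 30 (still ≥ 85) to hit 1474.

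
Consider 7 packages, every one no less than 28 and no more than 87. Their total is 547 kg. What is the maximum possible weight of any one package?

To make one package as large as possible, make the other 6 as small as possible.
The other 6 contribute at least 6 × 28 = 168, leaving at most 547 − 168 = 379.
But each package is capped at 87, so the maximum is 87.
Achievable: one at 87 and the other 6 totalling 460, which fits since 6 × 28 ≤ 460 ≤ 6 × 87.

87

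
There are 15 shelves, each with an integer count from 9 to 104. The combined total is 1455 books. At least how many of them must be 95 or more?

5

Suppose at most 15 − j of them reach 95; then j values are ≤ 94 and the rest ≤ 104.
The total is then ≤ 94·j + 104·(15 − j) = 1560 − 10j. For this to be ≥ 1455 we need j ≤ 10, so at least 15 − 10 = 5 must reach 95.
Exactly 5 works: 5 values at 104 and 10 at 94 total 1460; lower one of the high values by 5 (still ≥ 95) to hit 1455.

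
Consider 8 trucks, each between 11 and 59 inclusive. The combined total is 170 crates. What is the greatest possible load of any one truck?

Maximizing one value means minimizing the remaining 7.
The other 7 contribute at least 7 × 11 = 77, leaving at most 170 − 77 = 93.
But each truck is capped at 59, so the maximum is 59.
Achievable: one at 59 and the other 7 totalling 111, which fits since 7 × 11 ≤ 111 ≤ 7 × 59.

59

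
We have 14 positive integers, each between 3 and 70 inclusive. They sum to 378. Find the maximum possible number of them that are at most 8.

Suppose k of them are at most 8. Those contribute at most 8 each and the rest at most 70 each.
So the total is at most 8k + 70(14 − k) = 980 − 62k. This must still be ≥ 378, so k ≤ 9.
k = 9 is achieved by 9 values at 8 and 5 at 70, total 422; lower one of the 70's by 44 (still > 8) to reach 378.

9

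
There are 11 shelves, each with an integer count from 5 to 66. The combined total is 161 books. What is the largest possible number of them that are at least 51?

2

Suppose k of them are at least 51. Those contribute at least 51 each and the other 11 − k at least 5 each.
So the total is at least 51k + 5(11 − k) = 55 + 46k. This must be ≤ 161, giving k ≤ 2.
k = 2 is achieved by 2 values at 51 and 9 at 5, total 147; add 14 to one value (staying below 51) to reach 161.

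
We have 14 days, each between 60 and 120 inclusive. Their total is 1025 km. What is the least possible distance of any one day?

60

Minimizing one value means maximizing the remaining 13.
The other 13 can take up 13 × 120 = 1560 ≥ 1025 − 60, so one day can sit at its floor of 60.
Achievable: one at 60 and the other 13 totalling 965, which fits since 13 × 60 ≤ 965 ≤ 13 × 120.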